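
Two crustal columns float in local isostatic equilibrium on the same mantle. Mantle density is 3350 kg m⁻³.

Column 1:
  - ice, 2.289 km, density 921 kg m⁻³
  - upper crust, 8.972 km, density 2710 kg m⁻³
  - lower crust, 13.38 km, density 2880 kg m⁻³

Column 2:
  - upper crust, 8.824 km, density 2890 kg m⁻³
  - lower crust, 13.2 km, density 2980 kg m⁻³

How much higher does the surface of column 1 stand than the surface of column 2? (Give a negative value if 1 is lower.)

2.58 km

For any compensation level in the mantle, the mantle terms cancel and isostasy reduces to e = (Σt_1 − Σt_2) − (Σ(ρt)_1 − Σ(ρt)_2) / ρ_m.
Σt_1 = 24.641 km; Σt_2 = 22.024 km; Σ(ρt)_1 = 64956.689; Σ(ρt)_2 = 64837.36 (in km·kg m⁻³).
e = (24.641 − 22.024) − (64956.689 − 64837.36) / 3350 = 2.58 km.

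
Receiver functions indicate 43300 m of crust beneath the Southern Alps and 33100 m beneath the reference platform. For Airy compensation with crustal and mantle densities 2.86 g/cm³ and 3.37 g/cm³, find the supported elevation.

Excess crust Δ = 43300 m − 33100 m = 10200 m, split between elevation h and root r with h + r = Δ.
Airy balance ρ_c h = (ρ_m − ρ_c) r gives r = h ρ_c/(ρ_m − ρ_c), so h (1 + ρ_c/(ρ_m − ρ_c)) = Δ, i.e. h = Δ (ρ_m − ρ_c)/ρ_m.
h = 10200 m × 0.51/3.37 = 1540 m.

1540 m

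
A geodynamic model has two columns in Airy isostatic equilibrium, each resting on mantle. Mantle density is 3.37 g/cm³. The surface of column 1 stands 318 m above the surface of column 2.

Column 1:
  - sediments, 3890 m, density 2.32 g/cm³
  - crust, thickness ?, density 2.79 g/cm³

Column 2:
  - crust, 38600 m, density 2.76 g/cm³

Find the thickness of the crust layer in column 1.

Take the compensation level at the base of the deeper column (depth z_c below the surface of column 1) and equate Σ ρ_i t_i down to z_c; mantle fills any gap and the z_c terms cancel.
Column 1: 3890×2.32 + x×2.79 + (z_c − 3890 − x)×3.37
Column 2: 318×0 + 38600×2.76 + (z_c − 318 − 38600)×3.37
The z_c×3.37 term appears on both sides and cancels. Collect the known terms of each column as K = Σ(ρt)_known − 3.37 × (depth of known layers): K_1 = 9024.8 − 3.37×3890 = −4084.5; K_2 = 106536 − 3.37×(318 + 38600) = −24617.66.
Balance: K_1 − x×(3.37 − 2.79) = K_2, so x = (K_1 − K_2)/(3.37 − 2.79) = 20533.2/0.58 = 35400 m.

35400 m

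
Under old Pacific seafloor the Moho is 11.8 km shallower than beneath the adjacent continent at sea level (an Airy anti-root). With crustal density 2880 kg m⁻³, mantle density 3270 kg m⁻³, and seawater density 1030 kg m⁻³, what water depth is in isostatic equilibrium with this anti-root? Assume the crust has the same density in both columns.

Replacing a thickness d of crust by seawater at the top must be balanced by replacing crust with mantle at the base: d (ρ_c − ρ_w) = a (ρ_m − ρ_c).
d = a (ρ_m − ρ_c)/(ρ_c − ρ_w) = 11.8 km × 390/1850 = 2.49 km.

2.49 km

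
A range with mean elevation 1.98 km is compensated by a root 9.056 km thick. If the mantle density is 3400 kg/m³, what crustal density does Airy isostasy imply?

2790 kg/m³

ρ_c h = (ρ_m − ρ_c) r → ρ_c (h + r) = ρ_m r → ρ_c = ρ_m r / (h + r).
ρ_c = 3400 × 9.056 km / (1.98 km + 9.056 km) = 2790 kg/m³.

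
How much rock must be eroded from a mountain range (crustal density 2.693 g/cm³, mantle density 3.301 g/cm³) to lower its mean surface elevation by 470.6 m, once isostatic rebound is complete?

Net drop Δ = e − u = e − e ρ_c/ρ_m = e (ρ_m − ρ_c)/ρ_m.
e = Δ ρ_m/(ρ_m − ρ_c) = 470.6 m × 3.301/0.608 = 2560 m.

2560 m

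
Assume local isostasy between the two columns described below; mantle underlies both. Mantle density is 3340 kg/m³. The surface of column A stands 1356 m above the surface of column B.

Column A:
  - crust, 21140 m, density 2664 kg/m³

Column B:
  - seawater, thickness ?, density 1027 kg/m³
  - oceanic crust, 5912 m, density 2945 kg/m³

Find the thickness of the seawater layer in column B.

Take the compensation level at the base of the deeper column (depth z_c below the surface of column A) and equate Σ ρ_i t_i down to z_c; mantle fills any gap and the z_c terms cancel.
Column A: 21140×2664 + (z_c − 21140)×3340
Column B: 1356×0 + x×1027 + 5912×2945 + (z_c − 1356 − 5912 − x)×3340
The z_c×3340 term appears on both sides and cancels. Collect the known terms of each column as K = Σ(ρt)_known − 3340 × (depth of known layers): K_A = 56316960 − 3340×21140 = −14290640; K_B = 17410840 − 3340×(1356 + 5912) = −6864280.
Balance: K_A = K_B − x×(3340 − 1027), so x = (K_B − K_A)/(3340 − 1027) = 7426360/2313 = 3210 m.

3210 m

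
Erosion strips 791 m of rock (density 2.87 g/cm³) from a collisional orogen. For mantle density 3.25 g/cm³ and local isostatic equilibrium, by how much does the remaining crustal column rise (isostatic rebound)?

Unloading: uplift u = e ρ_c/ρ_m = 791 m × 2.87/3.25 = 699 m.

699 m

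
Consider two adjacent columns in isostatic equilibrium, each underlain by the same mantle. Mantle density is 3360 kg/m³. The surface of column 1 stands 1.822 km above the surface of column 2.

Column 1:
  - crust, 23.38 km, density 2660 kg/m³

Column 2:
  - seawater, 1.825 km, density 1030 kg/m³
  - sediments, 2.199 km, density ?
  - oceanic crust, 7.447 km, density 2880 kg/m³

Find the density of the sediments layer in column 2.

Take the compensation level at the base of the deeper column (depth z_c below the surface of column 1) and equate Σ ρ_i t_i down to z_c; mantle fills any gap and the z_c terms cancel.
Column 1: 23.38×2660 + (z_c − 23.38)×3360
Column 2: 1.822×0 + 1.825×1030 + 2.199×ρ + 7.447×2880 + (z_c − 1.822 − 11.471)×3360
The z_c×3360 term appears on both sides and cancels. Collect the known terms of each column as K = Σ(ρt)_known − 3360 × (depth of known layers): K_1 = 62190.8 − 3360×23.38 = −16366; K_2 = 23327.11 − 3360×(1.822 + 11.471) = −21337.37.
Balance: K_1 = K_2 + 2.199×ρ, so ρ = (K_1 − K_2)/2.199 = 4971.37/2.199 = 2260 kg/m³.

2260 kg/m³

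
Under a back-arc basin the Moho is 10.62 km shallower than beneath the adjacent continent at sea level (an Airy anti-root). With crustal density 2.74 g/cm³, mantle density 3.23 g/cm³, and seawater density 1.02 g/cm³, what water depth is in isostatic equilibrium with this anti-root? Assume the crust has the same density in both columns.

Replacing a thickness d of crust by seawater at the top must be balanced by replacing crust with mantle at the base: d (ρ_c − ρ_w) = a (ρ_m − ρ_c).
d = a (ρ_m − ρ_c)/(ρ_c − ρ_w) = 10.62 km × 0.49/1.72 = 3.03 km.

3.03 km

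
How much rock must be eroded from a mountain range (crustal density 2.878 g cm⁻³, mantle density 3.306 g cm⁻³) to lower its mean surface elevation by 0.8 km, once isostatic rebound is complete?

Net drop Δ = e − u = e − e ρ_c/ρ_m = e (ρ_m − ρ_c)/ρ_m.
e = Δ ρ_m/(ρ_m − ρ_c) = 0.8 km × 3.306/0.428 = 6.18 km.

6.18 km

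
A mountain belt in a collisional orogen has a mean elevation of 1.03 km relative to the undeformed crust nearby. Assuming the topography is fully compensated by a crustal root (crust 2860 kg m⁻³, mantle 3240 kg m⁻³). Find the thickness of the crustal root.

Isostatic balance requires: the weight of the topography is balanced by the buoyancy of the root, ρ_c h = (ρ_m − ρ_c) r.
r = h · ρ_c / (ρ_m − ρ_c) = 1.03 km × 2860 / (3240 − 2860) = 7.75 km.

7.75 km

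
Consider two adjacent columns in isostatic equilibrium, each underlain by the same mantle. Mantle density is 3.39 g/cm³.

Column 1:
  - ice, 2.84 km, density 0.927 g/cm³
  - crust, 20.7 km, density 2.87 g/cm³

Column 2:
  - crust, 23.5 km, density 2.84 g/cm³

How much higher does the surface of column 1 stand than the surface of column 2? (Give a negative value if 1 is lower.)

1.43 km

For any compensation level in the mantle, the mantle terms cancel and isostasy reduces to e = (Σt_1 − Σt_2) − (Σ(ρt)_1 − Σ(ρt)_2) / ρ_m.
Σt_1 = 23.54 km; Σt_2 = 23.5 km; Σ(ρt)_1 = 62.04168; Σ(ρt)_2 = 66.74 (in km·g/cm³).
e = (23.54 − 23.5) − (62.04168 − 66.74) / 3.39 = 1.43 km.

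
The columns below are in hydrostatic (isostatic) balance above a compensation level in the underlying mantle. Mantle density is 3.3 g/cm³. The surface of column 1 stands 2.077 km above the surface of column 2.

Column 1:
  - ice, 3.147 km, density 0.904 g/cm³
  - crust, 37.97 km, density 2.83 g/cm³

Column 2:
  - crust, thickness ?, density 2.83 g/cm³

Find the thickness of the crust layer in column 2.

39.4 km

Take the compensation level at the base of the deeper column (depth z_c below the surface of column 1) and equate Σ ρ_i t_i down to z_c; mantle fills any gap and the z_c terms cancel.
Column 1: 3.147×0.904 + 37.97×2.83 + (z_c − 41.117)×3.3
Column 2: 2.077×0 + x×2.83 + (z_c − 2.077 − 0 − x)×3.3
The z_c×3.3 term appears on both sides and cancels. Collect the known terms of each column as K = Σ(ρt)_known − 3.3 × (depth of known layers): K_1 = 110.299988 − 3.3×41.117 = −25.386112; K_2 = 0 − 3.3×(2.077 + 0) = −6.8541.
Balance: K_1 = K_2 − x×(3.3 − 2.83), so x = (K_2 − K_1)/(3.3 − 2.83) = 18.532/0.47 = 39.4 km.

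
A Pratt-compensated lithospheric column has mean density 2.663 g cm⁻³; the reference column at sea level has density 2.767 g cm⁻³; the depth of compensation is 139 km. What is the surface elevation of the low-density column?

ρ_ref D = ρ (D + h) → h = D (ρ_ref − ρ)/ρ.
h = 139 km × (2.767 − 2.663)/2.663 = 5.43 km.

5.43 km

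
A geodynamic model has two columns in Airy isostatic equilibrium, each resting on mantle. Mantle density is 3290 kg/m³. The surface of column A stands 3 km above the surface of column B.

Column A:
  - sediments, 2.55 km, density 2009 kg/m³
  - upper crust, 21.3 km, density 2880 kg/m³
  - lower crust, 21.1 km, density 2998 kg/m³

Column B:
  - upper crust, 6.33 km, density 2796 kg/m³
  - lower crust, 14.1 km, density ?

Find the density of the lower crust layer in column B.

Take the compensation level at the base of the deeper column (depth z_c below the surface of column A) and equate Σ ρ_i t_i down to z_c; mantle fills any gap and the z_c terms cancel.
Column A: 2.55×2009 + 21.3×2880 + 21.1×2998 + (z_c − 44.95)×3290
Column B: 3×0 + 6.33×2796 + 14.1×ρ + (z_c − 3 − 20.43)×3290
The z_c×3290 term appears on both sides and cancels. Collect the known terms of each column as K = Σ(ρt)_known − 3290 × (depth of known layers): K_A = 129724.75 − 3290×44.95 = −18160.75; K_B = 17698.68 − 3290×(3 + 20.43) = −59386.02.
Balance: K_A = K_B + 14.1×ρ, so ρ = (K_A − K_B)/14.1 = 41225.3/14.1 = 2920 kg/m³.

2920 kg/m³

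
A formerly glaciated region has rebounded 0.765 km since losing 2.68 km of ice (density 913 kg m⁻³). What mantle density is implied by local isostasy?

3200 kg m⁻³

ρ_m = ρ_ice t / u = 913 × 2.68 km/0.765 km = 3200 kg m⁻³.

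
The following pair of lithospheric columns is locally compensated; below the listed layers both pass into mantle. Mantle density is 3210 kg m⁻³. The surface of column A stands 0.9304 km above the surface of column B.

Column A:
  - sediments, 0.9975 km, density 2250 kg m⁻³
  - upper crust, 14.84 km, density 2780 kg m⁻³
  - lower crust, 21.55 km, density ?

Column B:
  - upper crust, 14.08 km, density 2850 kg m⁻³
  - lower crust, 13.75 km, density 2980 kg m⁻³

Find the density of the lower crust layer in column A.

Take the compensation level at the base of the deeper column (depth z_c below the surface of column A) and equate Σ ρ_i t_i down to z_c; mantle fills any gap and the z_c terms cancel.
Column A: 0.9975×2250 + 14.84×2780 + 21.55×ρ + (z_c − 37.3875)×3210
Column B: 0.9304×0 + 14.08×2850 + 13.75×2980 + (z_c − 0.9304 − 27.83)×3210
The z_c×3210 term appears on both sides and cancels. Collect the known terms of each column as K = Σ(ρt)_known − 3210 × (depth of known layers): K_A = 43499.575 − 3210×37.3875 = −76514.3; K_B = 81103 − 3210×(0.9304 + 27.83) = −11217.884.
Balance: K_A + 21.55×ρ = K_B, so ρ = (K_B − K_A)/21.55 = 65296.4/21.55 = 3030 kg m⁻³.

3030 kg m⁻³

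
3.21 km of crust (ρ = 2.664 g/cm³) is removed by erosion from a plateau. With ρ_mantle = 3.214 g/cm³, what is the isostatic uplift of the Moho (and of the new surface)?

Unloading: uplift u = e ρ_c/ρ_m = 3.21 km × 2.664/3.214 = 2.66 km.

2.66 km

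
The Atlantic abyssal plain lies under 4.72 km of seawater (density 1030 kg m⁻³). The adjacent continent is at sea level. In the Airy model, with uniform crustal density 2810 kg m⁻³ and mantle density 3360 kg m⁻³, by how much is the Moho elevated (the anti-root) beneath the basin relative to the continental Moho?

15.3 km

By Archimedes' principle applied to the lithosphere: replacing crust with seawater at the top is compensated by replacing crust with mantle at the base: d (ρ_c − ρ_w) = a (ρ_m − ρ_c).
a = d (ρ_c − ρ_w)/(ρ_m − ρ_c) = 4.72 km × 1780/550 = 15.3 km.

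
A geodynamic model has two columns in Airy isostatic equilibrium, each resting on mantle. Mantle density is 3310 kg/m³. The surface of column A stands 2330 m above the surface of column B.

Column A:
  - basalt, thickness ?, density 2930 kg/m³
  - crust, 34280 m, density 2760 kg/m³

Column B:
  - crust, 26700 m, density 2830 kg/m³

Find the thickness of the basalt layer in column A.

4410 m

Take the compensation level at the base of the deeper column (depth z_c below the surface of column A) and equate Σ ρ_i t_i down to z_c; mantle fills any gap and the z_c terms cancel.
Column A: x×2930 + 34280×2760 + (z_c − 34280 − x)×3310
Column B: 2330×0 + 26700×2830 + (z_c − 2330 − 26700)×3310
The z_c×3310 term appears on both sides and cancels. Collect the known terms of each column as K = Σ(ρt)_known − 3310 × (depth of known layers): K_A = 94612800 − 3310×34280 = −18854000; K_B = 75561000 − 3310×(2330 + 26700) = −20528300.
Balance: K_A − x×(3310 − 2930) = K_B, so x = (K_A − K_B)/(3310 − 2930) = 1674300/380 = 4410 m.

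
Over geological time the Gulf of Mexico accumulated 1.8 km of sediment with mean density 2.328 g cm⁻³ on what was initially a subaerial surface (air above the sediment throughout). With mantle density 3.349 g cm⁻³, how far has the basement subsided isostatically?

1.25 km

Subaerial load: s = t ρ_sed / ρ_m = 1.8 km × 2.328/3.349 = 1.25 km.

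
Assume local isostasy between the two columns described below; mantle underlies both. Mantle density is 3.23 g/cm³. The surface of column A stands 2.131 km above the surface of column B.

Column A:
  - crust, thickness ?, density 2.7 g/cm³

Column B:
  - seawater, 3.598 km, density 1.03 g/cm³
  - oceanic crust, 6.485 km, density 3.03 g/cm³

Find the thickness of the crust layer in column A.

Take the compensation level at the base of the deeper column (depth z_c below the surface of column A) and equate Σ ρ_i t_i down to z_c; mantle fills any gap and the z_c terms cancel.
Column A: x×2.7 + (z_c − 0 − x)×3.23
Column B: 2.131×0 + 3.598×1.03 + 6.485×3.03 + (z_c − 2.131 − 10.083)×3.23
The z_c×3.23 term appears on both sides and cancels. Collect the known terms of each column as K = Σ(ρt)_known − 3.23 × (depth of known layers): K_A = 0 − 3.23×0 = 0; K_B = 23.35549 − 3.23×(2.131 + 10.083) = −16.09573.
Balance: K_A − x×(3.23 − 2.7) = K_B, so x = (K_A − K_B)/(3.23 − 2.7) = 16.0957/0.53 = 30.4 km.

30.4 km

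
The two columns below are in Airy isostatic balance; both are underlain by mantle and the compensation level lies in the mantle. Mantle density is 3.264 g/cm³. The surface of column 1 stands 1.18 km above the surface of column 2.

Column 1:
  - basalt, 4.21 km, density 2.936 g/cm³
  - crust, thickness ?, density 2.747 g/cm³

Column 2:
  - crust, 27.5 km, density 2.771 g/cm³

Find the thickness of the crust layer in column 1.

31 km

Take the compensation level at the base of the deeper column (depth z_c below the surface of column 1) and equate Σ ρ_i t_i down to z_c; mantle fills any gap and the z_c terms cancel.
Column 1: 4.21×2.936 + x×2.747 + (z_c − 4.21 − x)×3.264
Column 2: 1.18×0 + 27.5×2.771 + (z_c − 1.18 − 27.5)×3.264
The z_c×3.264 term appears on both sides and cancels. Collect the known terms of each column as K = Σ(ρt)_known − 3.264 × (depth of known layers): K_1 = 12.36056 − 3.264×4.21 = −1.38088; K_2 = 76.2025 − 3.264×(1.18 + 27.5) = −17.40902.
Balance: K_1 − x×(3.264 − 2.747) = K_2, so x = (K_1 − K_2)/(3.264 − 2.747) = 16.0281/0.517 = 31 km.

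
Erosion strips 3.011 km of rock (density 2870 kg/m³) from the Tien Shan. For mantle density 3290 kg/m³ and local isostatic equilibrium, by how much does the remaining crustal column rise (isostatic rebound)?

2.63 km

Unloading: uplift u = e ρ_c/ρ_m = 3.011 km × 2870/3290 = 2.63 km.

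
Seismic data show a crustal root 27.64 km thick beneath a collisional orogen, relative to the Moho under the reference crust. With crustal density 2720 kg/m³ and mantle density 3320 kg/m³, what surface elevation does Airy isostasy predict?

By Archimedes' principle applied to the lithosphere: ρ_c h = (ρ_m − ρ_c) r.
h = r (ρ_m − ρ_c) / ρ_c = 27.64 km × (3320 − 2720) / 2720 = 6.1 km.

6.1 km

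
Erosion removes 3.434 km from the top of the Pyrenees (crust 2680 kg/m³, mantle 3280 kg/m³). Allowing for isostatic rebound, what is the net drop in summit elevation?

Rebound u = e ρ_c/ρ_m = 3.434 km × 2680/3280 = 2.806 km.
Net surface drop = e − u = 3.434 km − 2.806 km = e (ρ_m − ρ_c)/ρ_m = 0.628 km.

0.628 km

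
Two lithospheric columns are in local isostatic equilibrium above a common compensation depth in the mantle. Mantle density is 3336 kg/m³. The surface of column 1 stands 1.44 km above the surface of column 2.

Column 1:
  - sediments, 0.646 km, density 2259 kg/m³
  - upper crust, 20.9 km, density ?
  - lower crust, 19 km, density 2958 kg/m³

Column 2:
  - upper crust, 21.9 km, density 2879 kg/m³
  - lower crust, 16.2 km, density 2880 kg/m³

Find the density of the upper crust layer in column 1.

Take the compensation level at the base of the deeper column (depth z_c below the surface of column 1) and equate Σ ρ_i t_i down to z_c; mantle fills any gap and the z_c terms cancel.
Column 1: 0.646×2259 + 20.9×ρ + 19×2958 + (z_c − 40.546)×3336
Column 2: 1.44×0 + 21.9×2879 + 16.2×2880 + (z_c − 1.44 − 38.1)×3336
The z_c×3336 term appears on both sides and cancels. Collect the known terms of each column as K = Σ(ρt)_known − 3336 × (depth of known layers): K_1 = 57661.314 − 3336×40.546 = −77600.142; K_2 = 109706.1 − 3336×(1.44 + 38.1) = −22199.34.
Balance: K_1 + 20.9×ρ = K_2, so ρ = (K_2 − K_1)/20.9 = 55400.8/20.9 = 2650 kg/m³.

2650 kg/m³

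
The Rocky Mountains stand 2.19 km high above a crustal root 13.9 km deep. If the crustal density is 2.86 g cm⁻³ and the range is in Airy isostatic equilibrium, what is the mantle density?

3.31 g cm⁻³

Airy balance: ρ_c h = (ρ_m − ρ_c) r → ρ_m = ρ_c (1 + h/r).
ρ_m = 2.86 × (1 + 2.19 km/13.9 km) = 3.31 g cm⁻³.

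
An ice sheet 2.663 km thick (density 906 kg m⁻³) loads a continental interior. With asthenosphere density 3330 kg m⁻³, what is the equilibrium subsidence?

Balancing pressure at the compensation depth: the ice load ρ_ice t is balanced by mantle displaced below, ρ_m s.
s = t ρ_ice / ρ_m = 2.663 km × 906/3330 = 0.725 km.

0.725 km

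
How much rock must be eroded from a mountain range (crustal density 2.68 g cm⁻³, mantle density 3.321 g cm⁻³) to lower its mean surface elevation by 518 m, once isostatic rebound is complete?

2680 m

Net drop Δ = e − u = e − e ρ_c/ρ_m = e (ρ_m − ρ_c)/ρ_m.
e = Δ ρ_m/(ρ_m − ρ_c) = 518 m × 3.321/0.641 = 2680 m.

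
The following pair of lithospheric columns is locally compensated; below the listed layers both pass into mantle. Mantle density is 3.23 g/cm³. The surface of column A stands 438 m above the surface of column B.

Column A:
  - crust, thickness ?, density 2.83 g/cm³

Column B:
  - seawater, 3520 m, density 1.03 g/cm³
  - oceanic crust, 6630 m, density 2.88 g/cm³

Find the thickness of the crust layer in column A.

28700 m

Take the compensation level at the base of the deeper column (depth z_c below the surface of column A) and equate Σ ρ_i t_i down to z_c; mantle fills any gap and the z_c terms cancel.
Column A: x×2.83 + (z_c − 0 − x)×3.23
Column B: 438×0 + 3520×1.03 + 6630×2.88 + (z_c − 438 − 10150)×3.23
The z_c×3.23 term appears on both sides and cancels. Collect the known terms of each column as K = Σ(ρt)_known − 3.23 × (depth of known layers): K_A = 0 − 3.23×0 = 0; K_B = 22720 − 3.23×(438 + 10150) = −11479.24.
Balance: K_A − x×(3.23 − 2.83) = K_B, so x = (K_A − K_B)/(3.23 − 2.83) = 11479.2/0.4 = 28700 m.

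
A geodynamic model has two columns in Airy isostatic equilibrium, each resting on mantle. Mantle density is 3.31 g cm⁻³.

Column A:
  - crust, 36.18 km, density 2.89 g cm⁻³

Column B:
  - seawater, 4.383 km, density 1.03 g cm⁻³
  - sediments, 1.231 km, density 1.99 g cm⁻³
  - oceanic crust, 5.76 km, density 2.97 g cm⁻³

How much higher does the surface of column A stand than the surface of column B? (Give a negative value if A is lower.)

For any compensation level in the mantle, the mantle terms cancel and isostasy reduces to e = (Σt_A − Σt_B) − (Σ(ρt)_A − Σ(ρt)_B) / ρ_m.
Σt_A = 36.18 km; Σt_B = 11.374 km; Σ(ρt)_A = 104.5602; Σ(ρt)_B = 24.07138 (in km·g cm⁻³).
e = (36.18 − 11.374) − (104.5602 − 24.07138) / 3.31 = 0.489 km.

0.489 km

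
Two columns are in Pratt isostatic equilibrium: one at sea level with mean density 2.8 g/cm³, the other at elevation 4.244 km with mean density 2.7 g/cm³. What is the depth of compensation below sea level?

115 km

ρ_ref D = ρ (D + h) → D (ρ_ref − ρ) = ρ h.
D = ρ h/(ρ_ref − ρ) = 2.7 × 4.244 km/(2.8 − 2.7) = 115 km.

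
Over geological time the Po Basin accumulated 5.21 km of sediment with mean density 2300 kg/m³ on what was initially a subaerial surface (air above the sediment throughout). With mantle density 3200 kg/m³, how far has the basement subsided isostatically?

3.74 km

Subaerial load: s = t ρ_sed / ρ_m = 5.21 km × 2300/3200 = 3.74 km.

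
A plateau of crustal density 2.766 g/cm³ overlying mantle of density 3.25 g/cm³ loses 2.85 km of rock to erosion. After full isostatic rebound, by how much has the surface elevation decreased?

0.424 km

Rebound u = e ρ_c/ρ_m = 2.85 km × 2.766/3.25 = 2.426 km.
Net surface drop = e − u = 2.85 km − 2.426 km = e (ρ_m − ρ_c)/ρ_m = 0.424 km.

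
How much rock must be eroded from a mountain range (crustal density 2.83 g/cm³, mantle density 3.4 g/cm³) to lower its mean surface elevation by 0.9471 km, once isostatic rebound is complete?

5.65 km

Net drop Δ = e − u = e − e ρ_c/ρ_m = e (ρ_m − ρ_c)/ρ_m.
e = Δ ρ_m/(ρ_m − ρ_c) = 0.9471 km × 3.4/0.57 = 5.65 km.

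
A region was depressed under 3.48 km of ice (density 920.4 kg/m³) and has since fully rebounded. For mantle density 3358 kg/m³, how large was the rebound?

0.954 km

Removing the load lets mantle flow back in; uplift u satisfies ρ_ice t = ρ_m u.
u = t ρ_ice/ρ_m = 3.48 km × 920.4/3358 = 0.954 km.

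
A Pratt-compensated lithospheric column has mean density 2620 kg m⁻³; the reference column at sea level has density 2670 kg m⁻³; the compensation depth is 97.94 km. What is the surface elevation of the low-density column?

ρ_ref D = ρ (D + h) → h = D (ρ_ref − ρ)/ρ.
h = 97.94 km × (2670 − 2620)/2620 = 1.87 km.

1.87 km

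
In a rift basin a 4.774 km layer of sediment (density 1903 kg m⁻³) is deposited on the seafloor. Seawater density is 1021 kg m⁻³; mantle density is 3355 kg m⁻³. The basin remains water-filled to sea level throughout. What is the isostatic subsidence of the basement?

Submarine loading: the sediment displaces seawater, and the subsidence is in turn flooded, so s (ρ_m − ρ_w) = t (ρ_sed − ρ_w).
s = 4.774 km × (1903 − 1021) / (3355 − 1021) = 1.8 km.

1.8 km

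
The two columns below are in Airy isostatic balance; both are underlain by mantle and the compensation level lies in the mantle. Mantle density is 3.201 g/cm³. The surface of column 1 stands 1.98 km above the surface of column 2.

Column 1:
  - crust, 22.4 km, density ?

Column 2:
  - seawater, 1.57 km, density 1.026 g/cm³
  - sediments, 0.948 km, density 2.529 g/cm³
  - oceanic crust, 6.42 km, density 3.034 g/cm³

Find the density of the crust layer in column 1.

Take the compensation level at the base of the deeper column (depth z_c below the surface of column 1) and equate Σ ρ_i t_i down to z_c; mantle fills any gap and the z_c terms cancel.
Column 1: 22.4×ρ + (z_c − 22.4)×3.201
Column 2: 1.98×0 + 1.57×1.026 + 0.948×2.529 + 6.42×3.034 + (z_c − 1.98 − 8.938)×3.201
The z_c×3.201 term appears on both sides and cancels. Collect the known terms of each column as K = Σ(ρt)_known − 3.201 × (depth of known layers): K_1 = 0 − 3.201×22.4 = −71.7024; K_2 = 23.486592 − 3.201×(1.98 + 8.938) = −11.461926.
Balance: K_1 + 22.4×ρ = K_2, so ρ = (K_2 − K_1)/22.4 = 60.2405/22.4 = 2.69 g/cm³.

2.69 g/cm³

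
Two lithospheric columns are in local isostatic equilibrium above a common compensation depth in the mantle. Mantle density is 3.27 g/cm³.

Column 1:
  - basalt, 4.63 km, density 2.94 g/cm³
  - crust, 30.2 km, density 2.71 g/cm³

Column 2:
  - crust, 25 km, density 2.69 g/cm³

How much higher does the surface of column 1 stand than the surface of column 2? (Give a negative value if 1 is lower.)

For any compensation level in the mantle, the mantle terms cancel and isostasy reduces to e = (Σt_1 − Σt_2) − (Σ(ρt)_1 − Σ(ρt)_2) / ρ_m.
Σt_1 = 34.83 km; Σt_2 = 25 km; Σ(ρt)_1 = 95.4542; Σ(ρt)_2 = 67.25 (in km·g/cm³).
e = (34.83 − 25) − (95.4542 − 67.25) / 3.27 = 1.2 km.

1.2 km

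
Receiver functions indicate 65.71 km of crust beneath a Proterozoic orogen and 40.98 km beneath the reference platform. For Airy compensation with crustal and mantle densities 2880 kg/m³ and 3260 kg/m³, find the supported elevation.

Excess crust Δ = 65.71 km − 40.98 km = 24.73 km, split between elevation h and root r with h + r = Δ.
Airy balance ρ_c h = (ρ_m − ρ_c) r gives r = h ρ_c/(ρ_m − ρ_c), so h (1 + ρ_c/(ρ_m − ρ_c)) = Δ, i.e. h = Δ (ρ_m − ρ_c)/ρ_m.
h = 24.73 km × 380/3260 = 2.88 km.

2.88 km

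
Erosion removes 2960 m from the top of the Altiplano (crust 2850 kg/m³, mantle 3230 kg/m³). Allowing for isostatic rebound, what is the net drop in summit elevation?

348 m

Rebound u = e ρ_c/ρ_m = 2960 m × 2850/3230 = 2612 m.
Net surface drop = e − u = 2960 m − 2612 m = e (ρ_m − ρ_c)/ρ_m = 348 m.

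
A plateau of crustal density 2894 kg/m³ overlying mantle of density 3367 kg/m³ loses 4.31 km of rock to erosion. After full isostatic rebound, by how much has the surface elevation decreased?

0.605 km

Rebound u = e ρ_c/ρ_m = 4.31 km × 2894/3367 = 3.705 km.
Net surface drop = e − u = 4.31 km − 3.705 km = e (ρ_m − ρ_c)/ρ_m = 0.605 km.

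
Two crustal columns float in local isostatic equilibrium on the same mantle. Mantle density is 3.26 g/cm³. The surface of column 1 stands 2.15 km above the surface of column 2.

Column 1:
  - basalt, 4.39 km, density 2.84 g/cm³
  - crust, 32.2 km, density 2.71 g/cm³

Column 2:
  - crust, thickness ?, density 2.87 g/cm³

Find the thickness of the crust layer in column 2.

Take the compensation level at the base of the deeper column (depth z_c below the surface of column 1) and equate Σ ρ_i t_i down to z_c; mantle fills any gap and the z_c terms cancel.
Column 1: 4.39×2.84 + 32.2×2.71 + (z_c − 36.59)×3.26
Column 2: 2.15×0 + x×2.87 + (z_c − 2.15 − 0 − x)×3.26
The z_c×3.26 term appears on both sides and cancels. Collect the known terms of each column as K = Σ(ρt)_known − 3.26 × (depth of known layers): K_1 = 99.7296 − 3.26×36.59 = −19.5538; K_2 = 0 − 3.26×(2.15 + 0) = −7.009.
Balance: K_1 = K_2 − x×(3.26 − 2.87), so x = (K_2 − K_1)/(3.26 − 2.87) = 12.5448/0.39 = 32.2 km.

32.2 km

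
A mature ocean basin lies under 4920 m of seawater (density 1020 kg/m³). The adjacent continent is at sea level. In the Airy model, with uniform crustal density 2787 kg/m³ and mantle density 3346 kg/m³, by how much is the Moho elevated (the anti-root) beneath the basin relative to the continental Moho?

15600 m

In Airy isostatic equilibrium: replacing crust with seawater at the top is compensated by replacing crust with mantle at the base: d (ρ_c − ρ_w) = a (ρ_m − ρ_c).
a = d (ρ_c − ρ_w)/(ρ_m − ρ_c) = 4920 m × 1767/559 = 15600 m.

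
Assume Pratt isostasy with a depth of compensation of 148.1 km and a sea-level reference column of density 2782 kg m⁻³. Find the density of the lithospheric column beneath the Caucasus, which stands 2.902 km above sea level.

2730 kg m⁻³

Pratt balance: ρ_ref D = ρ (D + h).
ρ = ρ_ref D/(D + h) = 2782 × 148.1 km/(148.1 km + 2.902 km) = 2730 kg m⁻³.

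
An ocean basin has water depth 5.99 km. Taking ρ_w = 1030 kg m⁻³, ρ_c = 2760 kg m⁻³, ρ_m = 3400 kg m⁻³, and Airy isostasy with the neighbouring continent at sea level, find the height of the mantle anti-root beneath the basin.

16.2 km

By Archimedes' principle applied to the lithosphere: replacing crust with seawater at the top is compensated by replacing crust with mantle at the base: d (ρ_c − ρ_w) = a (ρ_m − ρ_c).
a = d (ρ_c − ρ_w)/(ρ_m − ρ_c) = 5.99 km × 1730/640 = 16.2 km.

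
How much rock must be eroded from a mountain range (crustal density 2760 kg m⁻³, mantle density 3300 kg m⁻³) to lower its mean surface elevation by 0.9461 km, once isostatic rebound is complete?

Net drop Δ = e − u = e − e ρ_c/ρ_m = e (ρ_m − ρ_c)/ρ_m.
e = Δ ρ_m/(ρ_m − ρ_c) = 0.9461 km × 3300/540 = 5.78 km.

5.78 km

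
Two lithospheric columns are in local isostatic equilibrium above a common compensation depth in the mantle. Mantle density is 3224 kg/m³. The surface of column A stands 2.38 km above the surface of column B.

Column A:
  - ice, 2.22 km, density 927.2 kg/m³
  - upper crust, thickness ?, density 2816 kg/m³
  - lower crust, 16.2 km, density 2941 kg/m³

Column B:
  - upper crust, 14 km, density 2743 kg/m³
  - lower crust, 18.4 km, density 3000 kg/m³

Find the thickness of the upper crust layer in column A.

Take the compensation level at the base of the deeper column (depth z_c below the surface of column A) and equate Σ ρ_i t_i down to z_c; mantle fills any gap and the z_c terms cancel.
Column A: 2.22×927.2 + x×2816 + 16.2×2941 + (z_c − 18.42 − x)×3224
Column B: 2.38×0 + 14×2743 + 18.4×3000 + (z_c − 2.38 − 32.4)×3224
The z_c×3224 term appears on both sides and cancels. Collect the known terms of each column as K = Σ(ρt)_known − 3224 × (depth of known layers): K_A = 49702.584 − 3224×18.42 = −9683.496; K_B = 93602 − 3224×(2.38 + 32.4) = −18528.72.
Balance: K_A − x×(3224 − 2816) = K_B, so x = (K_A − K_B)/(3224 − 2816) = 8845.22/408 = 21.7 km.

21.7 km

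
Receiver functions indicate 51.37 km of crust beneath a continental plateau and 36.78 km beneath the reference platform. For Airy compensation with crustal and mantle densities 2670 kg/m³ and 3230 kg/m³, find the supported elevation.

2.53 km

Excess crust Δ = 51.37 km − 36.78 km = 14.59 km, split between elevation h and root r with h + r = Δ.
Airy balance ρ_c h = (ρ_m − ρ_c) r gives r = h ρ_c/(ρ_m − ρ_c), so h (1 + ρ_c/(ρ_m − ρ_c)) = Δ, i.e. h = Δ (ρ_m − ρ_c)/ρ_m.
h = 14.59 km × 560/3230 = 2.53 km.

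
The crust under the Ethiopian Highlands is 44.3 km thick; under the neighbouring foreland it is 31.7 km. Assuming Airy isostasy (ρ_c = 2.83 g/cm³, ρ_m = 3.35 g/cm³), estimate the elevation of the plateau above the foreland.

Excess crust Δ = 44.3 km − 31.7 km = 12.6 km, split between elevation h and root r with h + r = Δ.
Airy balance ρ_c h = (ρ_m − ρ_c) r gives r = h ρ_c/(ρ_m − ρ_c), so h (1 + ρ_c/(ρ_m − ρ_c)) = Δ, i.e. h = Δ (ρ_m − ρ_c)/ρ_m.
h = 12.6 km × 0.52/3.35 = 1.96 km.

1.96 km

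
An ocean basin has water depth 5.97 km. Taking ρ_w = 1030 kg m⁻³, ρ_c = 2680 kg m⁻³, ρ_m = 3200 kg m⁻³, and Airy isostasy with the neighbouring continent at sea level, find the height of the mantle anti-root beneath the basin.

By Archimedes' principle applied to the lithosphere: replacing crust with seawater at the top is compensated by replacing crust with mantle at the base: d (ρ_c − ρ_w) = a (ρ_m − ρ_c).
a = d (ρ_c − ρ_w)/(ρ_m − ρ_c) = 5.97 km × 1650/520 = 18.9 km.

18.9 km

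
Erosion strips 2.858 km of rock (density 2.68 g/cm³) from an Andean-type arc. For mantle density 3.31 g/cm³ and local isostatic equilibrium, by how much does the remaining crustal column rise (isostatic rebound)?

Unloading: uplift u = e ρ_c/ρ_m = 2.858 km × 2.68/3.31 = 2.31 km.

2.31 km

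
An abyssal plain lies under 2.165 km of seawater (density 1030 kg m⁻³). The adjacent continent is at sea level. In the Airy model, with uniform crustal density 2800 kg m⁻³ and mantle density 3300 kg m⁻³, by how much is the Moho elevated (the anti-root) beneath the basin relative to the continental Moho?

For local isostatic compensation: replacing crust with seawater at the top is compensated by replacing crust with mantle at the base: d (ρ_c − ρ_w) = a (ρ_m − ρ_c).
a = d (ρ_c − ρ_w)/(ρ_m − ρ_c) = 2.165 km × 1770/500 = 7.66 km.

7.66 km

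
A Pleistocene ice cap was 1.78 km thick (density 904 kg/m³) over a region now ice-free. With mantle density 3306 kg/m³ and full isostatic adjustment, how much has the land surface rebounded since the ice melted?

Removing the load lets mantle flow back in; uplift u satisfies ρ_ice t = ρ_m u.
u = t ρ_ice/ρ_m = 1.78 km × 904/3306 = 0.487 km.

0.487 km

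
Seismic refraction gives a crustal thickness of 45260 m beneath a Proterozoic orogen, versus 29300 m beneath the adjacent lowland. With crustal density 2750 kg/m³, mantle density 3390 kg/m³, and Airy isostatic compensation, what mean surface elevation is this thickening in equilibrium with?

3010 m

Excess crust Δ = 45260 m − 29300 m = 15960 m, split between elevation h and root r with h + r = Δ.
Airy balance ρ_c h = (ρ_m − ρ_c) r gives r = h ρ_c/(ρ_m − ρ_c), so h (1 + ρ_c/(ρ_m − ρ_c)) = Δ, i.e. h = Δ (ρ_m − ρ_c)/ρ_m.
h = 15960 m × 640/3390 = 3010 m.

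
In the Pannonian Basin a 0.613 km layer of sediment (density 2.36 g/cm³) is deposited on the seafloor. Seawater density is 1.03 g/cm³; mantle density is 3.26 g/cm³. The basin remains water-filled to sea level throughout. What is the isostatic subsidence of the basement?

0.366 km

Submarine loading: the sediment displaces seawater, and the subsidence is in turn flooded, so s (ρ_m − ρ_w) = t (ρ_sed − ρ_w).
s = 0.613 km × (2.36 − 1.03) / (3.26 − 1.03) = 0.366 km.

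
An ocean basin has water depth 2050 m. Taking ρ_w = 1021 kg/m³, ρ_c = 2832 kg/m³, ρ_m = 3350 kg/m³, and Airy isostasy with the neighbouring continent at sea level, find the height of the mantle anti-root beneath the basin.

7170 m

Balancing pressure at the compensation depth: replacing crust with seawater at the top is compensated by replacing crust with mantle at the base: d (ρ_c − ρ_w) = a (ρ_m − ρ_c).
a = d (ρ_c − ρ_w)/(ρ_m − ρ_c) = 2050 m × 1811/518 = 7170 m.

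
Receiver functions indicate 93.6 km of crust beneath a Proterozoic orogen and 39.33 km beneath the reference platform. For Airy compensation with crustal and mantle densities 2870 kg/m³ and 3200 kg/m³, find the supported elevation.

5.6 km

Excess crust Δ = 93.6 km − 39.33 km = 54.27 km, split between elevation h and root r with h + r = Δ.
Airy balance ρ_c h = (ρ_m − ρ_c) r gives r = h ρ_c/(ρ_m − ρ_c), so h (1 + ρ_c/(ρ_m − ρ_c)) = Δ, i.e. h = Δ (ρ_m − ρ_c)/ρ_m.
h = 54.27 km × 330/3200 = 5.6 km.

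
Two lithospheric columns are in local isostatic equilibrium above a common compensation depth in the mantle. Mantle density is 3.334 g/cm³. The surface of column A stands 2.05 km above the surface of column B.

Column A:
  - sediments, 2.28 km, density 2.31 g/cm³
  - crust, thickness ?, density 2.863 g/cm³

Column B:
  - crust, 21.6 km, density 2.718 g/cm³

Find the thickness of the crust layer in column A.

Take the compensation level at the base of the deeper column (depth z_c below the surface of column A) and equate Σ ρ_i t_i down to z_c; mantle fills any gap and the z_c terms cancel.
Column A: 2.28×2.31 + x×2.863 + (z_c − 2.28 − x)×3.334
Column B: 2.05×0 + 21.6×2.718 + (z_c − 2.05 − 21.6)×3.334
The z_c×3.334 term appears on both sides and cancels. Collect the known terms of each column as K = Σ(ρt)_known − 3.334 × (depth of known layers): K_A = 5.2668 − 3.334×2.28 = −2.33472; K_B = 58.7088 − 3.334×(2.05 + 21.6) = −20.1403.
Balance: K_A − x×(3.334 − 2.863) = K_B, so x = (K_A − K_B)/(3.334 − 2.863) = 17.8056/0.471 = 37.8 km.

37.8 km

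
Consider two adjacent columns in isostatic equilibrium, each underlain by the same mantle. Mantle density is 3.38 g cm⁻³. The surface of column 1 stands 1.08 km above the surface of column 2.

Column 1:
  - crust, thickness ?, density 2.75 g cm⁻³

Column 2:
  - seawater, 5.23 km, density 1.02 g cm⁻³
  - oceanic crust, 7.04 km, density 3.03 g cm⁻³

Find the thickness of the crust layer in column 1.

Take the compensation level at the base of the deeper column (depth z_c below the surface of column 1) and equate Σ ρ_i t_i down to z_c; mantle fills any gap and the z_c terms cancel.
Column 1: x×2.75 + (z_c − 0 − x)×3.38
Column 2: 1.08×0 + 5.23×1.02 + 7.04×3.03 + (z_c − 1.08 − 12.27)×3.38
The z_c×3.38 term appears on both sides and cancels. Collect the known terms of each column as K = Σ(ρt)_known − 3.38 × (depth of known layers): K_1 = 0 − 3.38×0 = 0; K_2 = 26.6658 − 3.38×(1.08 + 12.27) = −18.4572.
Balance: K_1 − x×(3.38 − 2.75) = K_2, so x = (K_1 − K_2)/(3.38 − 2.75) = 18.4572/0.63 = 29.3 km.

29.3 km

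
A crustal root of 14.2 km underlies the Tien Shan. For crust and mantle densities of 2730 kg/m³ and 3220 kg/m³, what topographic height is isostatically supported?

2.55 km

Isostatic balance requires: ρ_c h = (ρ_m − ρ_c) r.
h = r (ρ_m − ρ_c) / ρ_c = 14.2 km × (3220 − 2730) / 2730 = 2.55 km.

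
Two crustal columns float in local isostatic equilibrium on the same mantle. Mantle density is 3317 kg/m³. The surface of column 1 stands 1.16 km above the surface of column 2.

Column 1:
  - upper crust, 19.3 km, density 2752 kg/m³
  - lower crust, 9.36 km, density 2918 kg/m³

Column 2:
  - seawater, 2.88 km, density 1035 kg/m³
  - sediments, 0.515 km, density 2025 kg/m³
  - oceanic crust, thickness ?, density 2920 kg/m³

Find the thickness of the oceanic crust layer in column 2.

Take the compensation level at the base of the deeper column (depth z_c below the surface of column 1) and equate Σ ρ_i t_i down to z_c; mantle fills any gap and the z_c terms cancel.
Column 1: 19.3×2752 + 9.36×2918 + (z_c − 28.66)×3317
Column 2: 1.16×0 + 2.88×1035 + 0.515×2025 + x×2920 + (z_c − 1.16 − 3.395 − x)×3317
The z_c×3317 term appears on both sides and cancels. Collect the known terms of each column as K = Σ(ρt)_known − 3317 × (depth of known layers): K_1 = 80426.08 − 3317×28.66 = −14639.14; K_2 = 4023.675 − 3317×(1.16 + 3.395) = −11085.26.
Balance: K_1 = K_2 − x×(3317 − 2920), so x = (K_2 − K_1)/(3317 − 2920) = 3553.88/397 = 8.95 km.

8.95 km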